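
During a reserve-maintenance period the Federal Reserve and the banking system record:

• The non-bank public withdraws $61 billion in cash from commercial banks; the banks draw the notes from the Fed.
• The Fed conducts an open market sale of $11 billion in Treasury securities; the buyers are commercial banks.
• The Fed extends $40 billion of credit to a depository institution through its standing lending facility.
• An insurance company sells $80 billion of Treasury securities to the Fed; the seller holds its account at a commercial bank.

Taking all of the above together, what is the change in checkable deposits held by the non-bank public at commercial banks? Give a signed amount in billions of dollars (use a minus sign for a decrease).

Fed balance sheet:
  Assets:      Securities +$69B, Loans to banks +$40B
  Liabilities: Bank reserves +$48B, Currency in circulation +$61B
Commercial banking system:
  Assets:      Reserves at CB +$48B, Securities +$11B
  Liabilities: Checkable deposits +$19B, Borrowings from CB +$40B
So the change in checkable deposits held by the non-bank public at commercial banks is +$19 billion.

+$19 billion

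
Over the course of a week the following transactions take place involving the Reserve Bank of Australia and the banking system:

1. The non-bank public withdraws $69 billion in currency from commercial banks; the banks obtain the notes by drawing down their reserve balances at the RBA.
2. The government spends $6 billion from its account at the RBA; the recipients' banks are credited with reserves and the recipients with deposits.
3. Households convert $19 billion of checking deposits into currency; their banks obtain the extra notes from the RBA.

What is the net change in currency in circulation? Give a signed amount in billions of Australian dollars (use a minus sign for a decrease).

+$88 billion

RBA balance sheet:
  Assets:      no change
  Liabilities: Bank reserves −$82B, Currency in circulation +$88B, Government deposits −$6B
So the change in currency in circulation is +$88 billion.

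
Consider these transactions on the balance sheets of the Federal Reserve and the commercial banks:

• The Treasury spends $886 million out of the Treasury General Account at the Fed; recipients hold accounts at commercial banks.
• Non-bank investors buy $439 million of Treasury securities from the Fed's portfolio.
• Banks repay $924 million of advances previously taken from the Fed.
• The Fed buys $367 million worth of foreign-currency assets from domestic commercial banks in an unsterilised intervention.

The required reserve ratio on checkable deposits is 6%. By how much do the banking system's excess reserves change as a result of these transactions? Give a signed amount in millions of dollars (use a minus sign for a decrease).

Government spending $886 million: reserves +$886M, deposits +$886M.
Asset sale (to non-banks) $439 million: reserves −$439M, deposits −$439M.
Discount-window repayment $924 million: reserves −$924M, deposits 0.
FX purchase $367 million: reserves +$367M, deposits 0.
Totals: Δreserves = −$110M, Δdeposits = +$447M.
Δrequired reserves = 6% × +$447M = +$26.82M.
Δexcess reserves = Δreserves − Δrequired = −$110M − (+$26.82M) = -$136.82 million.

-$136.82 million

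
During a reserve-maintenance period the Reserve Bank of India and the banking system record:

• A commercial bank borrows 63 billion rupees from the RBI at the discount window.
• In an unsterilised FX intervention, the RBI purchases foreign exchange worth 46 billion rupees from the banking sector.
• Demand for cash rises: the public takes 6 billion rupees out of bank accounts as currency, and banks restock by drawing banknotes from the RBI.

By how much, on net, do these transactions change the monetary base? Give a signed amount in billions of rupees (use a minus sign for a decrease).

+109 billion

Discount-window loan 63 billion rupees: RBI balance sheet expands → +63B.
FX purchase 46 billion rupees: RBI balance sheet expands → +46B.
Currency withdrawal 6 billion rupees: just a shift between currency and reserves — both are base money → 0.
Net: 63 + 46 + 0 = +109 billion.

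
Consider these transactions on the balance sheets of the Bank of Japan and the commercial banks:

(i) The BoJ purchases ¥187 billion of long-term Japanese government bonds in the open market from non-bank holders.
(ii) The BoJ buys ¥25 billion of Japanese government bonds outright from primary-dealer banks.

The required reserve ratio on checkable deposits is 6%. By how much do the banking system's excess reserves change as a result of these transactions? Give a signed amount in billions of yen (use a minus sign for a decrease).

+¥200.78 billion

Asset purchase (from non-banks) ¥187 billion: reserves +¥187B, deposits +¥187B.
OMO purchase (from banks) ¥25 billion: reserves +¥25B, deposits 0.
Totals: Δreserves = +¥212B, Δdeposits = +¥187B.
Δrequired reserves = 6% × +¥187B = +¥11.22B.
Δexcess reserves = Δreserves − Δrequired = +¥212B − (+¥11.22B) = +¥200.78 billion.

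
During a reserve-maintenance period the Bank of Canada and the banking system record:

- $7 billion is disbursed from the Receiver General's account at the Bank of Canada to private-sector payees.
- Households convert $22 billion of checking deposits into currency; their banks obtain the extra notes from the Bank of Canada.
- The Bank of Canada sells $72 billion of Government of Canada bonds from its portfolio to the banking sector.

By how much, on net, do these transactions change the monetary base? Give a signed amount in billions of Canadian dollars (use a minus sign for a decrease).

Bank of Canada balance sheet:
  Assets:      Securities −$72B
  Liabilities: Bank reserves −$87B, Currency in circulation +$22B, Government deposits −$7B
Commercial banking system:
  Assets:      Reserves at CB −$87B, Securities +$72B
  Liabilities: Checkable deposits −$15B
Monetary base = currency + reserves: +$22B + (−$87B) = -$65 billion.

-$65 billion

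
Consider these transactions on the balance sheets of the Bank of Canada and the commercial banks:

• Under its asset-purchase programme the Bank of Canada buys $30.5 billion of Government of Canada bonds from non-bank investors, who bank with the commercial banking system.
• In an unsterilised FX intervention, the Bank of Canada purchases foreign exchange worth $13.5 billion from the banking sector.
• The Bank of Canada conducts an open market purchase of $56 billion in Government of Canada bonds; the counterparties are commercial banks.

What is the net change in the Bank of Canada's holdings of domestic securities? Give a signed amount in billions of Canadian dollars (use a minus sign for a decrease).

Bank of Canada balance sheet:
  Assets:      Securities +$86.5B, Foreign assets +$13.5B
  Liabilities: Bank reserves +$100B
So the change in the Bank of Canada's holdings of domestic securities is +$86.5 billion.

+$86.5 billion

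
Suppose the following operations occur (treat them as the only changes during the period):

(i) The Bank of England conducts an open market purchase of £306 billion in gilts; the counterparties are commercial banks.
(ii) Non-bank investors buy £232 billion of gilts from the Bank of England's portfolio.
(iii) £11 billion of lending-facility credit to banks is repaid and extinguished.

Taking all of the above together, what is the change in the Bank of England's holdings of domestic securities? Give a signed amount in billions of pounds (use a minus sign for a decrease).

OMO purchase (from banks) £306 billion: securities added to the Bank of England's portfolio → +£306B.
Asset sale (to non-banks) £232 billion: securities removed from the Bank of England's portfolio → −£232B.
Discount-window repayment £11 billion: the Bank of England's securities portfolio is untouched → 0.
Net: 306 − 232 + 0 = +£74 billion.

+£74 billion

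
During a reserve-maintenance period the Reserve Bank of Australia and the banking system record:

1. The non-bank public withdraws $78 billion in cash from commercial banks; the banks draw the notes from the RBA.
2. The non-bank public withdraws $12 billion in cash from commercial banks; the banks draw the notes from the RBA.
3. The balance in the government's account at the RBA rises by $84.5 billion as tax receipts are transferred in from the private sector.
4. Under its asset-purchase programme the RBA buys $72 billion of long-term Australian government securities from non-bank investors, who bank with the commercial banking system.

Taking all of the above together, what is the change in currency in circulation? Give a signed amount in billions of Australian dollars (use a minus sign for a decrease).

RBA balance sheet:
  Assets:      Securities +$72B
  Liabilities: Bank reserves −$102.5B, Currency in circulation +$90B, Government deposits +$84.5B
So the change in currency in circulation is +$90 billion.

+$90 billion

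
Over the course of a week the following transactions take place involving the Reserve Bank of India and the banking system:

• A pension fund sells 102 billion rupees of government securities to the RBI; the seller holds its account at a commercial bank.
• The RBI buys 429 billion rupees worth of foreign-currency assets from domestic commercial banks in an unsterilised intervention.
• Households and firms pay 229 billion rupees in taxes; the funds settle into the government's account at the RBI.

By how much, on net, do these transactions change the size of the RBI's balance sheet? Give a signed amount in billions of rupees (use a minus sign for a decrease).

Asset purchase (from non-banks) 102 billion rupees: an RBI asset is acquired → +102B.
FX purchase 429 billion rupees: an RBI asset is acquired → +429B.
Government account inflow 229 billion rupees: only the composition of liabilities changes → 0.
Net: 102 + 429 + 0 = +531 billion.

+531 billion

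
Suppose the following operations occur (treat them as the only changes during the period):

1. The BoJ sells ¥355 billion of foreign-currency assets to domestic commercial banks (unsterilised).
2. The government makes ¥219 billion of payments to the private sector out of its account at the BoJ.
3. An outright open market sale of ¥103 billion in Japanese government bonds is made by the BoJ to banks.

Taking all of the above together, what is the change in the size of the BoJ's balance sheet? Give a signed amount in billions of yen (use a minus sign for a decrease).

-¥458 billion

BoJ balance sheet:
  Assets:      Securities −¥103B, Foreign assets −¥355B
  Liabilities: Bank reserves −¥239B, Government deposits −¥219B
Commercial banking system:
  Assets:      Reserves at CB −¥239B, Securities +¥103B, Foreign assets +¥355B
  Liabilities: Checkable deposits +¥219B
Change in total BoJ assets = -¥458 billion.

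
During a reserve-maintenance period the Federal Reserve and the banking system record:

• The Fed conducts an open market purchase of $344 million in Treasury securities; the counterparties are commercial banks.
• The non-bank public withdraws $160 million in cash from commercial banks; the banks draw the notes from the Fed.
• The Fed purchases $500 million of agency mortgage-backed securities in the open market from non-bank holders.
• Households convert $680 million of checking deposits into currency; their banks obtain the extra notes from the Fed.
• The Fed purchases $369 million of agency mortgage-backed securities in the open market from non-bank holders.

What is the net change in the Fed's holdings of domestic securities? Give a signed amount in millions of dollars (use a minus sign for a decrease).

Fed balance sheet:
  Assets:      Securities +$1213M
  Liabilities: Bank reserves +$373M, Currency in circulation +$840M
So the change in the Fed's holdings of domestic securities is +$1213 million.

+$1213 million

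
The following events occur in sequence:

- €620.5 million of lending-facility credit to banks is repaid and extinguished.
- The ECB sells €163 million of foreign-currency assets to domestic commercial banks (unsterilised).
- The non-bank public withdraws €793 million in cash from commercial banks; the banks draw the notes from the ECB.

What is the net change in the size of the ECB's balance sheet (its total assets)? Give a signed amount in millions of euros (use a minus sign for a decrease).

-€783.5 million

ECB balance sheet:
  Assets:      Loans to banks −€620.5M, Foreign assets −€163M
  Liabilities: Bank reserves −€1576.5M, Currency in circulation +€793M
Commercial banking system:
  Assets:      Reserves at CB −€1576.5M, Foreign assets +€163M
  Liabilities: Checkable deposits −€793M, Borrowings from CB −€620.5M
Change in total ECB assets = -€783.5 million.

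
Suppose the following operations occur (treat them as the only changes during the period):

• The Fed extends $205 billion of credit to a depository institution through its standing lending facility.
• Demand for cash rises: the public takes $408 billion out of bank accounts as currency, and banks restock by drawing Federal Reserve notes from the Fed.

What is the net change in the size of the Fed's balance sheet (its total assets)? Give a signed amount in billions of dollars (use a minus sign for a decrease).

Discount-window loan $205 billion: a Fed asset is acquired → +$205B.
Currency withdrawal $408 billion: only the composition of liabilities changes → 0.
Net: 205 + 0 = +$205 billion.

+$205 billion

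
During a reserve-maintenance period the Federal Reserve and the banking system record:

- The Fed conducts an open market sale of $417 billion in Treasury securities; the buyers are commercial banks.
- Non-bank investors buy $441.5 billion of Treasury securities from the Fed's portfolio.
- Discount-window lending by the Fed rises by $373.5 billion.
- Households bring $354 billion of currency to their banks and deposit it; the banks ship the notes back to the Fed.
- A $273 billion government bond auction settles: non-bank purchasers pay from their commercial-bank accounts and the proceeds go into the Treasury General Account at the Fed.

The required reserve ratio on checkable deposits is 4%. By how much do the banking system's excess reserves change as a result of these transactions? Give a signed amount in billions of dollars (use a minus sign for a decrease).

OMO sale (to banks) $417 billion: reserves −$417B, deposits 0.
Asset sale (to non-banks) $441.5 billion: reserves −$441.5B, deposits −$441.5B.
Discount-window loan $373.5 billion: reserves +$373.5B, deposits 0.
Currency deposit $354 billion: reserves +$354B, deposits +$354B.
Government account inflow $273 billion: reserves −$273B, deposits −$273B.
Totals: Δreserves = −$404B, Δdeposits = −$360.5B.
Δrequired reserves = 4% × −$360.5B = −$14.42B.
Δexcess reserves = Δreserves − Δrequired = −$404B − (−$14.42B) = -$389.58 billion.

-$389.58 billion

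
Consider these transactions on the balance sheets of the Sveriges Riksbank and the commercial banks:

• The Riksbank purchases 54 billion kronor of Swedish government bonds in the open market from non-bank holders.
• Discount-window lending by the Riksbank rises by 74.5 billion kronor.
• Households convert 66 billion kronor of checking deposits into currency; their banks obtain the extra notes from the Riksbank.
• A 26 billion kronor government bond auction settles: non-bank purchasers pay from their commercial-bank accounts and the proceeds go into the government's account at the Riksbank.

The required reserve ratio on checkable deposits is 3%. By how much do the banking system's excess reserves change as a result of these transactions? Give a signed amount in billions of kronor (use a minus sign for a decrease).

Asset purchase (from non-banks) 54 billion kronor: reserves +54B, deposits +54B.
Discount-window loan 74.5 billion kronor: reserves +74.5B, deposits 0.
Currency withdrawal 66 billion kronor: reserves −66B, deposits −66B.
Government account inflow 26 billion kronor: reserves −26B, deposits −26B.
Totals: Δreserves = +36.5B, Δdeposits = −38B.
Δrequired reserves = 3% × −38B = −1.14B.
Δexcess reserves = Δreserves − Δrequired = +36.5B − (−1.14B) = +37.64 billion.

+37.64 billion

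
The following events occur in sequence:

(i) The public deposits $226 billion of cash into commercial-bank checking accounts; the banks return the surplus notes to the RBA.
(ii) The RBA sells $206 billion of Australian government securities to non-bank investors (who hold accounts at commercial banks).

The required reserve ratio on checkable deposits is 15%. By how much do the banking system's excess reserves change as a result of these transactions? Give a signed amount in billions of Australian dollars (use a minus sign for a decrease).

Currency deposit $226 billion: reserves +$226B, deposits +$226B.
Asset sale (to non-banks) $206 billion: reserves −$206B, deposits −$206B.
Totals: Δreserves = +$20B, Δdeposits = +$20B.
Δrequired reserves = 15% × +$20B = +$3B.
Δexcess reserves = Δreserves − Δrequired = +$20B − (+$3B) = +$17 billion.

+$17 billion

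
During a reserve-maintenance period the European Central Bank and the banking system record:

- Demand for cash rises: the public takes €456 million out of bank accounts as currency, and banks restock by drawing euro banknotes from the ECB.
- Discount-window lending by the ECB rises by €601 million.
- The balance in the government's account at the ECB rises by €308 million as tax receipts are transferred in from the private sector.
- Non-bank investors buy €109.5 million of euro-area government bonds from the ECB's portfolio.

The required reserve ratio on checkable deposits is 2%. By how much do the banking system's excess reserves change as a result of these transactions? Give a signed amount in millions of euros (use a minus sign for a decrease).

-€255.03 million

Currency withdrawal €456 million: reserves −€456M, deposits −€456M.
Discount-window loan €601 million: reserves +€601M, deposits 0.
Government account inflow €308 million: reserves −€308M, deposits −€308M.
Asset sale (to non-banks) €109.5 million: reserves −€109.5M, deposits −€109.5M.
Totals: Δreserves = −€272.5M, Δdeposits = −€873.5M.
Δrequired reserves = 2% × −€873.5M = −€17.47M.
Δexcess reserves = Δreserves − Δrequired = −€272.5M − (−€17.47M) = -€255.03 million.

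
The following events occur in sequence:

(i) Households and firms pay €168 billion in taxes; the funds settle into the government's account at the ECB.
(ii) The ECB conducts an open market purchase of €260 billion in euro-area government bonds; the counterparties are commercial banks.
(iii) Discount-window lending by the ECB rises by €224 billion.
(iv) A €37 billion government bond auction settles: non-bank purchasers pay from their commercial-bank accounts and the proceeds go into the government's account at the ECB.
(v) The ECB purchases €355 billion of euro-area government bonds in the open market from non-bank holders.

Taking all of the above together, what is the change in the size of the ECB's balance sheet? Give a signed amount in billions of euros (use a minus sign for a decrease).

Government account inflow €168 billion: only the composition of liabilities changes → 0.
OMO purchase (from banks) €260 billion: an ECB asset is acquired → +€260B.
Discount-window loan €224 billion: an ECB asset is acquired → +€224B.
Government account inflow €37 billion: only the composition of liabilities changes → 0.
Asset purchase (from non-banks) €355 billion: an ECB asset is acquired → +€355B.
Net: 0 + 260 + 224 + 0 + 355 = +€839 billion.

+€839 billion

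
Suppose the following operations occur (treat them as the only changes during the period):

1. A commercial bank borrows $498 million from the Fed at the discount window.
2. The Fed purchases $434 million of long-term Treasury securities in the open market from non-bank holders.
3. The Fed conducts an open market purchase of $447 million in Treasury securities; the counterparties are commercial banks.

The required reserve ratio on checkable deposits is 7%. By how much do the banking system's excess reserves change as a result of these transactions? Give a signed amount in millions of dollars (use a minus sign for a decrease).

+$1348.62 million

Discount-window loan $498 million: reserves +$498M, deposits 0.
Asset purchase (from non-banks) $434 million: reserves +$434M, deposits +$434M.
OMO purchase (from banks) $447 million: reserves +$447M, deposits 0.
Totals: Δreserves = +$1379M, Δdeposits = +$434M.
Δrequired reserves = 7% × +$434M = +$30.38M.
Δexcess reserves = Δreserves − Δrequired = +$1379M − (+$30.38M) = +$1348.62 million.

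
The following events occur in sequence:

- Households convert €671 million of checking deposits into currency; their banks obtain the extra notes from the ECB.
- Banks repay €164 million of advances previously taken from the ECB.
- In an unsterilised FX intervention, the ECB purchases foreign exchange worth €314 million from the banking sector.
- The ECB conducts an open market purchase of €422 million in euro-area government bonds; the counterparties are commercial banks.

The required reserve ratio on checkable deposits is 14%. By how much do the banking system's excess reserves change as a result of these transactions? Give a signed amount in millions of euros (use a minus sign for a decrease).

Currency withdrawal €671 million: reserves −€671M, deposits −€671M.
Discount-window repayment €164 million: reserves −€164M, deposits 0.
FX purchase €314 million: reserves +€314M, deposits 0.
OMO purchase (from banks) €422 million: reserves +€422M, deposits 0.
Totals: Δreserves = −€99M, Δdeposits = −€671M.
Δrequired reserves = 14% × −€671M = −€93.94M.
Δexcess reserves = Δreserves − Δrequired = −€99M − (−€93.94M) = -€5.06 million.

-€5.06 million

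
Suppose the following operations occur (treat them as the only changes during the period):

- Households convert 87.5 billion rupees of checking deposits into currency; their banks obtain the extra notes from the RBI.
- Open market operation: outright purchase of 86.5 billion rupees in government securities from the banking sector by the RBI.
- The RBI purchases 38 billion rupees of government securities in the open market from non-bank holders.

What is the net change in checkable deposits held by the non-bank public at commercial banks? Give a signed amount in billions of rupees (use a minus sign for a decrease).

RBI balance sheet:
  Assets:      Securities +124.5B
  Liabilities: Bank reserves +37B, Currency in circulation +87.5B
Commercial banking system:
  Assets:      Reserves at CB +37B, Securities −86.5B
  Liabilities: Checkable deposits −49.5B
So the change in checkable deposits held by the non-bank public at commercial banks is -49.5 billion.

-49.5 billion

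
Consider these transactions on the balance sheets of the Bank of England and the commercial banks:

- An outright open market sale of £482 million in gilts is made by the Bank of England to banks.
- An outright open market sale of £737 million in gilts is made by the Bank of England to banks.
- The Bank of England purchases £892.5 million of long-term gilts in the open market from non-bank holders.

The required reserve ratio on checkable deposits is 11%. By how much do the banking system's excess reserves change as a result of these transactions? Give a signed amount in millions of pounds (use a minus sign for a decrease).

OMO sale (to banks) £482 million: reserves −£482M, deposits 0.
OMO sale (to banks) £737 million: reserves −£737M, deposits 0.
Asset purchase (from non-banks) £892.5 million: reserves +£892.5M, deposits +£892.5M.
Totals: Δreserves = −£326.5M, Δdeposits = +£892.5M.
Δrequired reserves = 11% × +£892.5M = +£98.175M.
Δexcess reserves = Δreserves − Δrequired = −£326.5M − (+£98.175M) = -£424.675 million.

-£424.675 million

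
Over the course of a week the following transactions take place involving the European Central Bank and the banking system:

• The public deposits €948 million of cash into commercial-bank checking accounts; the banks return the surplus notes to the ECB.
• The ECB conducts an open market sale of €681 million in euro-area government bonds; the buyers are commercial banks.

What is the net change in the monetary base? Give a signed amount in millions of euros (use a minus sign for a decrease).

-€681 million

Currency deposit €948 million: just a shift between currency and reserves — both are base money → 0.
OMO sale (to banks) €681 million: ECB balance sheet contracts → −€681M.
Net: 0 − 681 = -€681 million.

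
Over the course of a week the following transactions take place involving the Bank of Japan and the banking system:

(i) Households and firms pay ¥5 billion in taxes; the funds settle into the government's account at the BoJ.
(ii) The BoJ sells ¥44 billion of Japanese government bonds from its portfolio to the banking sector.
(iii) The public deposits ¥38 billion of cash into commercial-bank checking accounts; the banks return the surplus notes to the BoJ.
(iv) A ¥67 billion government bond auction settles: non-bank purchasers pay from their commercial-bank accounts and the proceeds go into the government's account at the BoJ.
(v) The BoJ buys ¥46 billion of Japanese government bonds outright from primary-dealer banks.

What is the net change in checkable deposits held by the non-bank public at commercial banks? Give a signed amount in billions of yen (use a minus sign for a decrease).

BoJ balance sheet:
  Assets:      Securities +¥2B
  Liabilities: Bank reserves −¥32B, Currency in circulation −¥38B, Government deposits +¥72B
Commercial banking system:
  Assets:      Reserves at CB −¥32B, Securities −¥2B
  Liabilities: Checkable deposits −¥34B
So the change in checkable deposits held by the non-bank public at commercial banks is -¥34 billion.

-¥34 billion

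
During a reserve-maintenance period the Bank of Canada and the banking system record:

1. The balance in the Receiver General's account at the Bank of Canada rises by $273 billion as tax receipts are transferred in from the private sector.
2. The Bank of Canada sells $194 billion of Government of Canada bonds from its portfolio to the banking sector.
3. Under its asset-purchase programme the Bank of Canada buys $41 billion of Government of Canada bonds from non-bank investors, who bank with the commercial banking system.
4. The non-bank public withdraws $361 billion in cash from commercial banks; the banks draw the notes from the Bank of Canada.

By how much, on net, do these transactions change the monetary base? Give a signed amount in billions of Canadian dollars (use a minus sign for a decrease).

-$426 billion

Government account inflow $273 billion: reserves shift to a non-base liability → −$273B.
OMO sale (to banks) $194 billion: Bank of Canada balance sheet contracts → −$194B.
Asset purchase (from non-banks) $41 billion: Bank of Canada balance sheet expands → +$41B.
Currency withdrawal $361 billion: just a shift between currency and reserves — both are base money → 0.
Net: −273 − 194 + 41 + 0 = -$426 billion.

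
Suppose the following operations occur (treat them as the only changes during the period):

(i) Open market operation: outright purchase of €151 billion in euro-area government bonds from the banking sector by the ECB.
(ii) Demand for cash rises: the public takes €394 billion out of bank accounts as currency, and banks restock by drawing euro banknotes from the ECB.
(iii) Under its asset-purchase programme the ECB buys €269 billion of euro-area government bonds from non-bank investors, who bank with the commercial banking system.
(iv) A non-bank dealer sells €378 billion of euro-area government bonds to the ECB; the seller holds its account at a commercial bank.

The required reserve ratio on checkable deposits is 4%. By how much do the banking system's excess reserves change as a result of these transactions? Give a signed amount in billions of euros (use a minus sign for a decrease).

+€393.88 billion

OMO purchase (from banks) €151 billion: reserves +€151B, deposits 0.
Currency withdrawal €394 billion: reserves −€394B, deposits −€394B.
Asset purchase (from non-banks) €269 billion: reserves +€269B, deposits +€269B.
Asset purchase (from non-banks) €378 billion: reserves +€378B, deposits +€378B.
Totals: Δreserves = +€404B, Δdeposits = +€253B.
Δrequired reserves = 4% × +€253B = +€10.12B.
Δexcess reserves = Δreserves − Δrequired = +€404B − (+€10.12B) = +€393.88 billion.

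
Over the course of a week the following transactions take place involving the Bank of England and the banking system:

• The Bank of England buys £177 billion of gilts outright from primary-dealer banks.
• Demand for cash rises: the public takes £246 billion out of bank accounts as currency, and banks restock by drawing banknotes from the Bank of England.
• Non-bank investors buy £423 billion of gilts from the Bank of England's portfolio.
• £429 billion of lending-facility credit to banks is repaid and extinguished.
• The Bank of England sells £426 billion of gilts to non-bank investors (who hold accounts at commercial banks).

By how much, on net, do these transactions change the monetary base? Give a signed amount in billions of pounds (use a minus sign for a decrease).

-£1101 billion

OMO purchase (from banks) £177 billion: Bank of England balance sheet expands → +£177B.
Currency withdrawal £246 billion: just a shift between currency and reserves — both are base money → 0.
Asset sale (to non-banks) £423 billion: Bank of England balance sheet contracts → −£423B.
Discount-window repayment £429 billion: Bank of England balance sheet contracts → −£429B.
Asset sale (to non-banks) £426 billion: Bank of England balance sheet contracts → −£426B.
Net: 177 + 0 − 423 − 429 − 426 = -£1101 billion.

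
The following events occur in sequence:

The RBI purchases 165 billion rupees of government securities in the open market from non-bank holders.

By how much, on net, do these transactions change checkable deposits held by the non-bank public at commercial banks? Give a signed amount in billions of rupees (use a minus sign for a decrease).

Asset purchase (from non-banks) 165 billion rupees: non-bank counterparties' bank balances rise → +165B.

+165 billion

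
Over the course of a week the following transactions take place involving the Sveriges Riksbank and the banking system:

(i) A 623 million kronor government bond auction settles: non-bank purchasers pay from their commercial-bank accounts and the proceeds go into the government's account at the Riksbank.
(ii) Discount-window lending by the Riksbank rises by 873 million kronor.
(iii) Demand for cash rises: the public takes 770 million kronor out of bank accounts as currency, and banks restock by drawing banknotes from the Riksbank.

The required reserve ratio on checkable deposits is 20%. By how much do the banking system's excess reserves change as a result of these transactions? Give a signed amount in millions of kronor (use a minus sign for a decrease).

Government account inflow 623 million kronor: reserves −623M, deposits −623M.
Discount-window loan 873 million kronor: reserves +873M, deposits 0.
Currency withdrawal 770 million kronor: reserves −770M, deposits −770M.
Totals: Δreserves = −520M, Δdeposits = −1393M.
Δrequired reserves = 20% × −1393M = −278.6M.
Δexcess reserves = Δreserves − Δrequired = −520M − (−278.6M) = -241.4 million.

-241.4 million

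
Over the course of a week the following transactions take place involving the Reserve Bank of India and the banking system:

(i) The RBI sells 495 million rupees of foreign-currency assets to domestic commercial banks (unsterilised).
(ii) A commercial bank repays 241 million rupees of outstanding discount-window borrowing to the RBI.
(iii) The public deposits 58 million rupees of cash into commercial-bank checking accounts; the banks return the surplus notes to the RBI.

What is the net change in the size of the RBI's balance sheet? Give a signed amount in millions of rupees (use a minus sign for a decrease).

RBI balance sheet:
  Assets:      Loans to banks −241M, Foreign assets −495M
  Liabilities: Bank reserves −678M, Currency in circulation −58M
Commercial banking system:
  Assets:      Reserves at CB −678M, Foreign assets +495M
  Liabilities: Checkable deposits +58M, Borrowings from CB −241M
Change in total RBI assets = -736 million.

-736 million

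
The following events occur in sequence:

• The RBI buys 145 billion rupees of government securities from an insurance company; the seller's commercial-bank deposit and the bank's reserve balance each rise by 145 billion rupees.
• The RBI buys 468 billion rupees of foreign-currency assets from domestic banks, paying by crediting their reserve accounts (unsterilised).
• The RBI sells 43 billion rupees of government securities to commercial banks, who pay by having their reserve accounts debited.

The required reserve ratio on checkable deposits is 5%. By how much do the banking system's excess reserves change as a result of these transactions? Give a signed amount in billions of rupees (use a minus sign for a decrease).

+562.75 billion

Asset purchase (from non-banks) 145 billion rupees: reserves +145B, deposits +145B.
FX purchase 468 billion rupees: reserves +468B, deposits 0.
OMO sale (to banks) 43 billion rupees: reserves −43B, deposits 0.
Totals: Δreserves = +570B, Δdeposits = +145B.
Δrequired reserves = 5% × +145B = +7.25B.
Δexcess reserves = Δreserves − Δrequired = +570B − (+7.25B) = +562.75 billion.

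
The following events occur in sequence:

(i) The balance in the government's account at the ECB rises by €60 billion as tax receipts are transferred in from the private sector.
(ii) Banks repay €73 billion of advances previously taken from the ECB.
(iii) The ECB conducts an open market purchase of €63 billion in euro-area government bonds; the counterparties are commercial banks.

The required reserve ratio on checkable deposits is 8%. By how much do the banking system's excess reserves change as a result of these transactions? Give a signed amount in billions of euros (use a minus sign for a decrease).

Government account inflow €60 billion: reserves −€60B, deposits −€60B.
Discount-window repayment €73 billion: reserves −€73B, deposits 0.
OMO purchase (from banks) €63 billion: reserves +€63B, deposits 0.
Totals: Δreserves = −€70B, Δdeposits = −€60B.
Δrequired reserves = 8% × −€60B = −€4.8B.
Δexcess reserves = Δreserves − Δrequired = −€70B − (−€4.8B) = -€65.2 billion.

-€65.2 billion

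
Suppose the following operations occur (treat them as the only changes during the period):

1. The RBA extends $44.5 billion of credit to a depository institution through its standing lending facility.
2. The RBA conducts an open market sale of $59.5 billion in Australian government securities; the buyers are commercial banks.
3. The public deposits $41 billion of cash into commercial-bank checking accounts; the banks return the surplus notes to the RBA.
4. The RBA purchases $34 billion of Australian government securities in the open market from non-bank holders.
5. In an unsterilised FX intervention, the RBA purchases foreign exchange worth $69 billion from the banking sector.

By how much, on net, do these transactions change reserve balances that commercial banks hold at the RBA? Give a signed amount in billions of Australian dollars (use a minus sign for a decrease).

Discount-window loan $44.5 billion: the loan is credited to the bank's reserve account → +$44.5B.
OMO sale (to banks) $59.5 billion: the buying banks pay out of their reserve balances → −$59.5B.
Currency deposit $41 billion: returned notes are swapped for reserve credit → +$41B.
Asset purchase (from non-banks) $34 billion: the RBA pays by crediting reserve accounts → +$34B.
FX purchase $69 billion: the RBA pays by crediting reserve accounts → +$69B.
Net: 44.5 − 59.5 + 41 + 34 + 69 = +$129 billion.

+$129 billion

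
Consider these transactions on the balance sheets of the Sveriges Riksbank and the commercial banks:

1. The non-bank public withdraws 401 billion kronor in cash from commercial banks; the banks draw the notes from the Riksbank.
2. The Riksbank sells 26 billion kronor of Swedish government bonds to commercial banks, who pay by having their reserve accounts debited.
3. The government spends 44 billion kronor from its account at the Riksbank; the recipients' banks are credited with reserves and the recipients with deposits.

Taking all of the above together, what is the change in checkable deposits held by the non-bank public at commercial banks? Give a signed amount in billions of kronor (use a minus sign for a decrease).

-357 billion

Currency withdrawal 401 billion kronor: non-bank counterparties' bank balances fall → −401B.
OMO sale (to banks) 26 billion kronor: the counterparty is a bank, so public deposits are unchanged → 0.
Government spending 44 billion kronor: non-bank counterparties' bank balances rise → +44B.
Net: −401 + 0 + 44 = -357 billion.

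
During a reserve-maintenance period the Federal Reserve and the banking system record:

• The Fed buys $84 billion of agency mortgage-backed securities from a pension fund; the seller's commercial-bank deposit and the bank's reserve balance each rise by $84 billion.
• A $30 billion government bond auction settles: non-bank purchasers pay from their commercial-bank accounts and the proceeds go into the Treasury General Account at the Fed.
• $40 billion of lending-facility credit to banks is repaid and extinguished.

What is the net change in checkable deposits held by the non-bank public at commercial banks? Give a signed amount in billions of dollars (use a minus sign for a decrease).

+$54 billion

Asset purchase (from non-banks) $84 billion: non-bank counterparties' bank balances rise → +$84B.
Government account inflow $30 billion: non-bank counterparties' bank balances fall → −$30B.
Discount-window repayment $40 billion: the counterparty is a bank, so public deposits are unchanged → 0.
Net: 84 − 30 + 0 = +$54 billion.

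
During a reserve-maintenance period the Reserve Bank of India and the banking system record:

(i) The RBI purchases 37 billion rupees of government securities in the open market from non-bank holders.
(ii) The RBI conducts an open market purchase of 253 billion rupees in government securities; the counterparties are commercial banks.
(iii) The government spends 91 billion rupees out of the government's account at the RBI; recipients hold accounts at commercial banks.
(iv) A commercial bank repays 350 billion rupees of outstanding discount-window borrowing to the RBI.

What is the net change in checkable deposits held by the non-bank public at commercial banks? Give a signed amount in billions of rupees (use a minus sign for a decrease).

Asset purchase (from non-banks) 37 billion rupees: non-bank counterparties' bank balances rise → +37B.
OMO purchase (from banks) 253 billion rupees: the counterparty is a bank, so public deposits are unchanged → 0.
Government spending 91 billion rupees: non-bank counterparties' bank balances rise → +91B.
Discount-window repayment 350 billion rupees: the counterparty is a bank, so public deposits are unchanged → 0.
Net: 37 + 0 + 91 + 0 = +128 billion.

+128 billion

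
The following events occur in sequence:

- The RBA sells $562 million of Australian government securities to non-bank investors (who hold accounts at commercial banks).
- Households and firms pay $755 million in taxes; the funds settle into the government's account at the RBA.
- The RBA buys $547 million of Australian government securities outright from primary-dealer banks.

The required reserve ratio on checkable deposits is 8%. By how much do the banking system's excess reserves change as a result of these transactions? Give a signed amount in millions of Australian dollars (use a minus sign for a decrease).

Asset sale (to non-banks) $562 million: reserves −$562M, deposits −$562M.
Government account inflow $755 million: reserves −$755M, deposits −$755M.
OMO purchase (from banks) $547 million: reserves +$547M, deposits 0.
Totals: Δreserves = −$770M, Δdeposits = −$1317M.
Δrequired reserves = 8% × −$1317M = −$105.36M.
Δexcess reserves = Δreserves − Δrequired = −$770M − (−$105.36M) = -$664.64 million.

-$664.64 million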